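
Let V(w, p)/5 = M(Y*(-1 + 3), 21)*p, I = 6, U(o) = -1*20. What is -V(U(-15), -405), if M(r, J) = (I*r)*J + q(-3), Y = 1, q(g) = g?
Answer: 504225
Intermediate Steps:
U(o) = -20
M(r, J) = -3 + 6*J*r (M(r, J) = (6*r)*J - 3 = 6*J*r - 3 = -3 + 6*J*r)
V(w, p) = 1245*p (V(w, p) = 5*((-3 + 6*21*(1*(-1 + 3)))*p) = 5*((-3 + 6*21*(1*2))*p) = 5*((-3 + 6*21*2)*p) = 5*((-3 + 252)*p) = 5*(249*p) = 1245*p)
-V(U(-15), -405) = -1245*(-405) = -1*(-504225) = 504225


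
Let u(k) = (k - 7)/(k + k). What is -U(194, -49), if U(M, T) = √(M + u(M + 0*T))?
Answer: -√7319523/194 ≈ -13.946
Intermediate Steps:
u(k) = (-7 + k)/(2*k) (u(k) = (-7 + k)/((2*k)) = (-7 + k)*(1/(2*k)) = (-7 + k)/(2*k))
U(M, T) = √(M + (-7 + M)/(2*M)) (U(M, T) = √(M + (-7 + (M + 0*T))/(2*(M + 0*T))) = √(M + (-7 + (M + 0))/(2*(M + 0))) = √(M + (-7 + M)/(2*M)))
-U(194, -49) = -√(2 - 14/194 + 4*194)/2 = -√(2 - 14*1/194 + 776)/2 = -√(2 - 7/97 + 776)/2 = -√(75459/97)/2 = -√7319523/97/2 = -√7319523/194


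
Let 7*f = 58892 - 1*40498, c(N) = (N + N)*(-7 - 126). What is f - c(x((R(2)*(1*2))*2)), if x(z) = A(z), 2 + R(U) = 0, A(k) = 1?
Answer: 20256/7 ≈ 2893.7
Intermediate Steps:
R(U) = -2 (R(U) = -2 + 0 = -2)
x(z) = 1
c(N) = -266*N (c(N) = (2*N)*(-133) = -266*N)
f = 18394/7 (f = (58892 - 1*40498)/7 = (58892 - 40498)/7 = (⅐)*18394 = 18394/7 ≈ 2627.7)
f - c(x((R(2)*(1*2))*2)) = 18394/7 - (-266) = 18394/7 - 1*(-266) = 18394/7 + 266 = 20256/7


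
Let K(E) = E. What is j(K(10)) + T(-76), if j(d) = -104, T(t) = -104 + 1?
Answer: -207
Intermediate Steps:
T(t) = -103
j(K(10)) + T(-76) = -104 - 103 = -207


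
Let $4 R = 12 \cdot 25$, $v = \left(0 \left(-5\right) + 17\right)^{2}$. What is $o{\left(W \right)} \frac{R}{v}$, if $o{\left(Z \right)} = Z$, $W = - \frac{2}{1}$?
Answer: $- \frac{150}{289} \approx -0.51903$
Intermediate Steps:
$W = -2$ ($W = \left(-2\right) 1 = -2$)
$v = 289$ ($v = \left(0 + 17\right)^{2} = 17^{2} = 289$)
$R = 75$ ($R = \frac{12 \cdot 25}{4} = \frac{1}{4} \cdot 300 = 75$)
$o{\left(W \right)} \frac{R}{v} = - 2 \cdot \frac{75}{289} = - 2 \cdot 75 \cdot \frac{1}{289} = \left(-2\right) \frac{75}{289} = - \frac{150}{289}$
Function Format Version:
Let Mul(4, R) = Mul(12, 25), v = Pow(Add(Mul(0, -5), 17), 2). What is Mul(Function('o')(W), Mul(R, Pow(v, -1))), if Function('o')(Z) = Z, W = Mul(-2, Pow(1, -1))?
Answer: Rational(-150, 289) ≈ -0.51903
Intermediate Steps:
W = -2 (W = Mul(-2, 1) = -2)
v = 289 (v = Pow(Add(0, 17), 2) = Pow(17, 2) = 289)
R = 75 (R = Mul(Rational(1, 4), Mul(12, 25)) = Mul(Rational(1, 4), 300) = 75)
Mul(Function('o')(W), Mul(R, Pow(v, -1))) = Mul(-2, Mul(75, Pow(289, -1))) = Mul(-2, Mul(75, Rational(1, 289))) = Mul(-2, Rational(75, 289)) = Rational(-150, 289)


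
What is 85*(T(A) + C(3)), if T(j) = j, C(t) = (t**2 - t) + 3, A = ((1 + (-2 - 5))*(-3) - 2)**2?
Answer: 22525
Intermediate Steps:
A = 256 (A = ((1 - 7)*(-3) - 2)**2 = (-6*(-3) - 2)**2 = (18 - 2)**2 = 16**2 = 256)
C(t) = 3 + t**2 - t
85*(T(A) + C(3)) = 85*(256 + (3 + 3**2 - 1*3)) = 85*(256 + (3 + 9 - 3)) = 85*(256 + 9) = 85*265 = 22525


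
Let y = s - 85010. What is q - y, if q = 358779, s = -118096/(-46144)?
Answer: 1279880095/2884 ≈ 4.4379e+5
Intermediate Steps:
s = 7381/2884 (s = -118096*(-1/46144) = 7381/2884 ≈ 2.5593)
y = -245161459/2884 (y = 7381/2884 - 85010 = -245161459/2884 ≈ -85008.)
q - y = 358779 - 1*(-245161459/2884) = 358779 + 245161459/2884 = 1279880095/2884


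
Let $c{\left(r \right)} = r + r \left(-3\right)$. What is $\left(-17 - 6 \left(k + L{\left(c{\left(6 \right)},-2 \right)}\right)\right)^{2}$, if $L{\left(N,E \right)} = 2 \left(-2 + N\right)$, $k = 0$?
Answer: $22801$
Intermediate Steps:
$c{\left(r \right)} = - 2 r$ ($c{\left(r \right)} = r - 3 r = - 2 r$)
$L{\left(N,E \right)} = -4 + 2 N$
$\left(-17 - 6 \left(k + L{\left(c{\left(6 \right)},-2 \right)}\right)\right)^{2} = \left(-17 - 6 \left(0 + \left(-4 + 2 \left(\left(-2\right) 6\right)\right)\right)\right)^{2} = \left(-17 - 6 \left(0 + \left(-4 + 2 \left(-12\right)\right)\right)\right)^{2} = \left(-17 - 6 \left(0 - 28\right)\right)^{2} = \left(-17 - -168\right)^{2} = \left(-17 + 168\right)^{2} = 151^{2} = 22801$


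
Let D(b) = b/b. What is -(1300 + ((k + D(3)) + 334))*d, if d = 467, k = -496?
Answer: -531913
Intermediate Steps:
D(b) = 1
-(1300 + ((k + D(3)) + 334))*d = -(1300 + ((-496 + 1) + 334))*467 = -(1300 + (-495 + 334))*467 = -(1300 - 161)*467 = -1139*467 = -1*531913 = -531913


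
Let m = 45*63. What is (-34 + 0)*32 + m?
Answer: 1747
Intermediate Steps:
m = 2835
(-34 + 0)*32 + m = (-34 + 0)*32 + 2835 = -34*32 + 2835 = -1088 + 2835 = 1747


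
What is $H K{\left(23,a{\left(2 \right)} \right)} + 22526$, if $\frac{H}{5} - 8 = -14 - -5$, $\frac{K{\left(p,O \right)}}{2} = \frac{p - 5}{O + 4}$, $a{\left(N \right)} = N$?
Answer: $22496$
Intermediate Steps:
$K{\left(p,O \right)} = \frac{2 \left(-5 + p\right)}{4 + O}$ ($K{\left(p,O \right)} = 2 \frac{p - 5}{O + 4} = 2 \frac{-5 + p}{4 + O} = \frac{2 \left(-5 + p\right)}{4 + O}$)
$H = -5$ ($H = 40 + 5 \left(-14 - -5\right) = 40 + 5 \left(-14 + 5\right) = 40 + 5 \left(-9\right) = 40 - 45 = -5$)
$H K{\left(23,a{\left(2 \right)} \right)} + 22526 = - 5 \frac{2 \left(-5 + 23\right)}{4 + 2} + 22526 = - 5 \cdot 2 \cdot \frac{1}{6} \cdot 18 + 22526 = \left(-5\right) 6 + 22526 = -30 + 22526 = 22496$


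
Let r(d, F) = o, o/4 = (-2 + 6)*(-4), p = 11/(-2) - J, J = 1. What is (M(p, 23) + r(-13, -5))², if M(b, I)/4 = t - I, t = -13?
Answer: 43264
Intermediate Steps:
p = -13/2 (p = 11/(-2) - 1*1 = 11*(-½) - 1 = -11/2 - 1 = -13/2 ≈ -6.5000)
o = -64 (o = 4*((-2 + 6)*(-4)) = 4*(4*(-4)) = 4*(-16) = -64)
r(d, F) = -64
M(b, I) = -52 - 4*I (M(b, I) = 4*(-13 - I) = -52 - 4*I)
(M(p, 23) + r(-13, -5))² = ((-52 - 4*23) - 64)² = ((-52 - 92) - 64)² = (-144 - 64)² = (-208)² = 43264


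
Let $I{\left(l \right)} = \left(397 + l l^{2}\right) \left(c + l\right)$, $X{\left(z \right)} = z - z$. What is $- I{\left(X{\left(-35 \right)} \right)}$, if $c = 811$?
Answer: $-321967$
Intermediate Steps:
$X{\left(z \right)} = 0$
$I{\left(l \right)} = \left(397 + l^{3}\right) \left(811 + l\right)$ ($I{\left(l \right)} = \left(397 + l l^{2}\right) \left(811 + l\right) = \left(397 + l^{3}\right) \left(811 + l\right)$)
$- I{\left(X{\left(-35 \right)} \right)} = - (321967 + 0^{4} + 397 \cdot 0 + 811 \cdot 0^{3}) = - (321967 + 0 + 0 + 811 \cdot 0) = - (321967 + 0 + 0 + 0) = \left(-1\right) 321967 = -321967$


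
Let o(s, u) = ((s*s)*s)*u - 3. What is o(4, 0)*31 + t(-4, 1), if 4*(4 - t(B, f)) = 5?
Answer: -361/4 ≈ -90.250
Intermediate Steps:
t(B, f) = 11/4 (t(B, f) = 4 - 1/4*5 = 4 - 5/4 = 11/4)
o(s, u) = -3 + u*s**3 (o(s, u) = (s**2*s)*u - 3 = s**3*u - 3 = u*s**3 - 3 = -3 + u*s**3)
o(4, 0)*31 + t(-4, 1) = (-3 + 0*4**3)*31 + 11/4 = (-3 + 0*64)*31 + 11/4 = (-3 + 0)*31 + 11/4 = -3*31 + 11/4 = -93 + 11/4 = -361/4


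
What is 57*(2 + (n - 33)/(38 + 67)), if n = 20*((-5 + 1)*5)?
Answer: -4237/35 ≈ -121.06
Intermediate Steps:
n = -400 (n = 20*(-4*5) = 20*(-20) = -400)
57*(2 + (n - 33)/(38 + 67)) = 57*(2 + (-400 - 33)/(38 + 67)) = 57*(2 - 433/105) = 57*(-223/105) = -4237/35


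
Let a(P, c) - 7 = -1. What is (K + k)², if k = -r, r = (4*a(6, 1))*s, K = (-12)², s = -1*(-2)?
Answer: 9216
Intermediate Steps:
a(P, c) = 6 (a(P, c) = 7 - 1 = 6)
s = 2
K = 144
r = 48 (r = (4*6)*2 = 24*2 = 48)
k = -48 (k = -1*48 = -48)
(K + k)² = (144 - 48)² = 96² = 9216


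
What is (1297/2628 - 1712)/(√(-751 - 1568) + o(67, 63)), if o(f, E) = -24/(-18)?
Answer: -4497839/4574253 + 4497839*I*√2319/6099004 ≈ -0.98329 + 35.514*I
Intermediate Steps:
o(f, E) = 4/3 (o(f, E) = -24*(-1/18) = 4/3)
(1297/2628 - 1712)/(√(-751 - 1568) + o(67, 63)) = (1297/2628 - 1712)/(√(-751 - 1568) + 4/3) = (1297*(1/2628) - 1712)/(√(-2319) + 4/3) = (1297/2628 - 1712)/(I*√2319 + 4/3) = -4497839/(2628*(4/3 + I*√2319))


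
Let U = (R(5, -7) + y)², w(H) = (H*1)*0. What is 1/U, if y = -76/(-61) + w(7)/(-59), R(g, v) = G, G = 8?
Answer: 3721/318096 ≈ 0.011698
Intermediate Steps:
R(g, v) = 8
w(H) = 0 (w(H) = H*0 = 0)
y = 76/61 (y = -76/(-61) + 0/(-59) = -76*(-1/61) + 0*(-1/59) = 76/61 + 0 = 76/61 ≈ 1.2459)
U = 318096/3721 (U = (8 + 76/61)² = (564/61)² = 318096/3721 ≈ 85.487)
1/U = 1/(318096/3721) = 3721/318096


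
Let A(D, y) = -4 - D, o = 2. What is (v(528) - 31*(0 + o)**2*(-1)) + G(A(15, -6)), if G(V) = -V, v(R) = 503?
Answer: 646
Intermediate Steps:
(v(528) - 31*(0 + o)**2*(-1)) + G(A(15, -6)) = (503 - 31*(0 + 2)**2*(-1)) - (-4 - 1*15) = (503 - 31*2**2*(-1)) - (-4 - 15) = (503 - 31*4*(-1)) - 1*(-19) = (503 - 124*(-1)) + 19 = (503 + 124) + 19 = 627 + 19 = 646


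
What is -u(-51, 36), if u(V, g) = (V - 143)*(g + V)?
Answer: -2910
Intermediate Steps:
u(V, g) = (-143 + V)*(V + g)
-u(-51, 36) = -((-51)**2 - 143*(-51) - 143*36 - 51*36) = -(2601 + 7293 - 5148 - 1836) = -1*2910 = -2910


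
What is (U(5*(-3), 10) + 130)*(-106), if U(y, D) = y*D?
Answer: 2120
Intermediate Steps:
U(y, D) = D*y
(U(5*(-3), 10) + 130)*(-106) = (10*(5*(-3)) + 130)*(-106) = (10*(-15) + 130)*(-106) = (-150 + 130)*(-106) = -20*(-106) = 2120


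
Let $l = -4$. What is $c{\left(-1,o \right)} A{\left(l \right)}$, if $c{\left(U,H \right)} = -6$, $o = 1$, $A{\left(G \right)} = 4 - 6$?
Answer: $12$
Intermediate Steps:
$A{\left(G \right)} = -2$ ($A{\left(G \right)} = 4 - 6 = -2$)
$c{\left(-1,o \right)} A{\left(l \right)} = \left(-6\right) \left(-2\right) = 12$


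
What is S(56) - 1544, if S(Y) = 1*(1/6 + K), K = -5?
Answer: -9293/6 ≈ -1548.8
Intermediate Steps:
S(Y) = -29/6 (S(Y) = 1*(1/6 - 5) = 1*(-29/6) = -29/6)
S(56) - 1544 = -29/6 - 1544 = -9293/6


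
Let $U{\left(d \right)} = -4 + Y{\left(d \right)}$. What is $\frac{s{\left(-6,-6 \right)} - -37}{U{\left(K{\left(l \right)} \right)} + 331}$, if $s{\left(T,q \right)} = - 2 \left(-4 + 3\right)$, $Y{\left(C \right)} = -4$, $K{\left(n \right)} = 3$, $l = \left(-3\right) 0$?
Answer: $\frac{39}{323} \approx 0.12074$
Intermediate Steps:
$l = 0$
$s{\left(T,q \right)} = 2$ ($s{\left(T,q \right)} = \left(-2\right) \left(-1\right) = 2$)
$U{\left(d \right)} = -8$ ($U{\left(d \right)} = -4 - 4 = -8$)
$\frac{s{\left(-6,-6 \right)} - -37}{U{\left(K{\left(l \right)} \right)} + 331} = \frac{2 - -37}{-8 + 331} = \frac{2 + 37}{323} = 39 \cdot \frac{1}{323} = \frac{39}{323}$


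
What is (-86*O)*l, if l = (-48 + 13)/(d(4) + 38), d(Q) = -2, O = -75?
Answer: -37625/6 ≈ -6270.8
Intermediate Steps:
l = -35/36 (l = (-48 + 13)/(-2 + 38) = -35/36 ≈ -0.97222)
(-86*O)*l = -86*(-75)*(-35/36) = 6450*(-35/36) = -37625/6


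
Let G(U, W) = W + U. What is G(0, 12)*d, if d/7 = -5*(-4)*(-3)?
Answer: -5040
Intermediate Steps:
G(U, W) = U + W
d = -420 (d = 7*(-5*(-4)*(-3)) = 7*(20*(-3)) = 7*(-60) = -420)
G(0, 12)*d = (0 + 12)*(-420) = 12*(-420) = -5040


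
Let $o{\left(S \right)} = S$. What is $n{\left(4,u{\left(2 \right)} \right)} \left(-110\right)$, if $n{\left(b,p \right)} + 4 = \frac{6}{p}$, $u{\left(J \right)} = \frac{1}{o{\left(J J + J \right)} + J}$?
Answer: $-4840$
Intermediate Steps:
$u{\left(J \right)} = \frac{1}{J^{2} + 2 J}$ ($u{\left(J \right)} = \frac{1}{\left(J J + J\right) + J} = \frac{1}{\left(J^{2} + J\right) + J} = \frac{1}{\left(J + J^{2}\right) + J} = \frac{1}{J^{2} + 2 J}$)
$n{\left(b,p \right)} = -4 + \frac{6}{p}$
$n{\left(4,u{\left(2 \right)} \right)} \left(-110\right) = \left(-4 + \frac{6}{\frac{1}{2} \frac{1}{2 + 2}}\right) \left(-110\right) = \left(-4 + \frac{6}{\frac{1}{2} \cdot \frac{1}{4}}\right) \left(-110\right) = \left(-4 + 6 \frac{1}{\frac{1}{8}}\right) \left(-110\right) = \left(-4 + 6 \cdot 8\right) \left(-110\right) = \left(-4 + 48\right) \left(-110\right) = 44 \left(-110\right) = -4840$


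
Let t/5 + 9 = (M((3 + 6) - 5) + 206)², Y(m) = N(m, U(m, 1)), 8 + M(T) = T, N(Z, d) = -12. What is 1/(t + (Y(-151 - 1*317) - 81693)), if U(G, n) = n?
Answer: 1/122270 ≈ 8.1786e-6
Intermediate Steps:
M(T) = -8 + T
Y(m) = -12
t = 203975 (t = -45 + 5*((-8 + ((3 + 6) - 5)) + 206)² = -45 + 5*((-8 + (9 - 5)) + 206)² = -45 + 5*((-8 + 4) + 206)² = -45 + 5*(-4 + 206)² = -45 + 5*202² = -45 + 5*40804 = -45 + 204020 = 203975)
1/(t + (Y(-151 - 1*317) - 81693)) = 1/(203975 + (-12 - 81693)) = 1/(203975 - 81705) = 1/122270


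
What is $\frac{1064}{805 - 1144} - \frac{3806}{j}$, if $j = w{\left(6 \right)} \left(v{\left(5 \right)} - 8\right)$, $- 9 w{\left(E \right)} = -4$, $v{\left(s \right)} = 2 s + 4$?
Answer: $- \frac{1939607}{1356} \approx -1430.4$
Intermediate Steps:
$v{\left(s \right)} = 4 + 2 s$
$w{\left(E \right)} = \frac{4}{9}$ ($w{\left(E \right)} = \left(- \frac{1}{9}\right) \left(-4\right) = \frac{4}{9}$)
$j = \frac{8}{3}$ ($j = \frac{4 \left(\left(4 + 2 \cdot 5\right) - 8\right)}{9} = \frac{4 \left(\left(4 + 10\right) - 8\right)}{9} = \frac{4 \left(14 - 8\right)}{9} = \frac{4}{9} \cdot 6 = \frac{8}{3} \approx 2.6667$)
$\frac{1064}{805 - 1144} - \frac{3806}{j} = \frac{1064}{805 - 1144} - \frac{3806}{\frac{8}{3}} = \frac{1064}{-339} - \frac{5709}{4} = 1064 \left(- \frac{1}{339}\right) - \frac{5709}{4} = - \frac{1064}{339} - \frac{5709}{4} = - \frac{1939607}{1356}$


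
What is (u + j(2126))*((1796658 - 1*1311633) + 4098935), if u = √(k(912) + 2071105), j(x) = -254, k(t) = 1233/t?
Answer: -1164325840 + 1145990*√11962710289/19 ≈ 5.4326e+9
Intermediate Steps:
u = √11962710289/76 (u = √(1233/912 + 2071105) = √(1233*(1/912) + 2071105) = √(411/304 + 2071105) = √(629616331/304) = √11962710289/76 ≈ 1439.1)
(u + j(2126))*((1796658 - 1*1311633) + 4098935) = (√11962710289/76 - 254)*((1796658 - 1*1311633) + 4098935) = (-254 + √11962710289/76)*((1796658 - 1311633) + 4098935) = (-254 + √11962710289/76)*(485025 + 4098935) = (-254 + √11962710289/76)*4583960 = -1164325840 + 1145990*√11962710289/19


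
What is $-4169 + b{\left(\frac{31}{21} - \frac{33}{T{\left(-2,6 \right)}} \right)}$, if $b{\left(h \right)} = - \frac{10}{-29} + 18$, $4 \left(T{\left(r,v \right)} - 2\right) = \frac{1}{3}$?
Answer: $- \frac{120369}{29} \approx -4150.7$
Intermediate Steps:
$T{\left(r,v \right)} = \frac{25}{12}$ ($T{\left(r,v \right)} = 2 + \frac{1}{4 \cdot 3} = 2 + \frac{1}{4} \cdot \frac{1}{3} = 2 + \frac{1}{12} = \frac{25}{12}$)
$b{\left(h \right)} = \frac{532}{29}$ ($b{\left(h \right)} = \left(-10\right) \left(- \frac{1}{29}\right) + 18 = \frac{10}{29} + 18 = \frac{532}{29}$)
$-4169 + b{\left(\frac{31}{21} - \frac{33}{T{\left(-2,6 \right)}} \right)} = -4169 + \frac{532}{29} = - \frac{120369}{29}$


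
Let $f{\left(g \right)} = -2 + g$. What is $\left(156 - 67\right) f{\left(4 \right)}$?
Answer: $178$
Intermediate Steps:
$\left(156 - 67\right) f{\left(4 \right)} = \left(156 - 67\right) \left(-2 + 4\right) = 89 \cdot 2 = 178$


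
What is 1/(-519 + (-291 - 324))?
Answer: -1/1134 ≈ -0.00088183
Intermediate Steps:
1/(-519 + (-291 - 324)) = 1/(-519 - 615) = 1/(-1134) = -1/1134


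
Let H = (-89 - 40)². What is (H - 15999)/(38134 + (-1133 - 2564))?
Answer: 214/11479 ≈ 0.018643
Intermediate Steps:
H = 16641 (H = (-129)² = 16641)
(H - 15999)/(38134 + (-1133 - 2564)) = (16641 - 15999)/(38134 + (-1133 - 2564)) = 642/(38134 - 3697) = 642/34437 = 642*(1/34437) = 214/11479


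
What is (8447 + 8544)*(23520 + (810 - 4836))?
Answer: 331222554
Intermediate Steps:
(8447 + 8544)*(23520 + (810 - 4836)) = 16991*(23520 - 4026) = 16991*19494 = 331222554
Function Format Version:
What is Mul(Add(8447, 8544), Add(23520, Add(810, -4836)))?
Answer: 331222554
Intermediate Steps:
Mul(Add(8447, 8544), Add(23520, Add(810, -4836))) = Mul(16991, Add(23520, -4026)) = Mul(16991, 19494) = 331222554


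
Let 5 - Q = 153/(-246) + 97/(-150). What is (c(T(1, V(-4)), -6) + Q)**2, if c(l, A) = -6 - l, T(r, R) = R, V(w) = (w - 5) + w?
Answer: 1664721601/9455625 ≈ 176.06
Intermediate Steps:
V(w) = -5 + 2*w (V(w) = (-5 + w) + w = -5 + 2*w)
Q = 19276/3075 (Q = 5 - (153/(-246) + 97/(-150)) = 5 - (153*(-1/246) + 97*(-1/150)) = 5 - (-51/82 - 97/150) = 5 - 1*(-3901/3075) = 5 + 3901/3075 = 19276/3075 ≈ 6.2686)
(c(T(1, V(-4)), -6) + Q)**2 = ((-6 - (-5 + 2*(-4))) + 19276/3075)**2 = ((-6 - (-5 - 8)) + 19276/3075)**2 = ((-6 - 1*(-13)) + 19276/3075)**2 = ((-6 + 13) + 19276/3075)**2 = (7 + 19276/3075)**2 = (40801/3075)**2 = 1664721601/9455625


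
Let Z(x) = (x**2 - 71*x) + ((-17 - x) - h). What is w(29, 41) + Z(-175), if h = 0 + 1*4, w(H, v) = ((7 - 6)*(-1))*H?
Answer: 43175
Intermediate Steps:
w(H, v) = -H (w(H, v) = (1*(-1))*H = -H)
h = 4 (h = 0 + 4 = 4)
Z(x) = -21 + x**2 - 72*x (Z(x) = (x**2 - 71*x) + ((-17 - x) - 1*4) = (x**2 - 71*x) + ((-17 - x) - 4) = (x**2 - 71*x) + (-21 - x) = -21 + x**2 - 72*x)
w(29, 41) + Z(-175) = -1*29 + (-21 + (-175)**2 - 72*(-175)) = -29 + (-21 + 30625 + 12600) = -29 + 43204 = 43175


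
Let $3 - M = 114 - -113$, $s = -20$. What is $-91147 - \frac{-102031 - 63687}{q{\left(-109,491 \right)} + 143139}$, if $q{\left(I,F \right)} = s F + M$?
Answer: $- \frac{638476013}{7005} \approx -91146.0$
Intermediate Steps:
$M = -224$ ($M = 3 - \left(114 - -113\right) = 3 - \left(114 + 113\right) = 3 - 227 = -224$)
$q{\left(I,F \right)} = -224 - 20 F$ ($q{\left(I,F \right)} = - 20 F - 224 = -224 - 20 F$)
$-91147 - \frac{-102031 - 63687}{q{\left(-109,491 \right)} + 143139} = -91147 - \frac{-102031 - 63687}{\left(-224 - 9820\right) + 143139} = -91147 - - \frac{165718}{\left(-224 - 9820\right) + 143139} = -91147 - - \frac{165718}{-10044 + 143139} = -91147 - - \frac{165718}{133095} = -91147 - \left(-165718\right) \frac{1}{133095} = -91147 - - \frac{8722}{7005} = -91147 + \frac{8722}{7005} = - \frac{638476013}{7005}$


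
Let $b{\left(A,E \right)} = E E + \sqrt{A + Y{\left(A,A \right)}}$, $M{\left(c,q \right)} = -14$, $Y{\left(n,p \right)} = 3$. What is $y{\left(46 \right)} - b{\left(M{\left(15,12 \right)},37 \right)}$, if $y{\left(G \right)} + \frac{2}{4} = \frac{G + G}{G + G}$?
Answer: $- \frac{2737}{2} - i \sqrt{11} \approx -1368.5 - 3.3166 i$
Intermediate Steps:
$y{\left(G \right)} = \frac{1}{2}$ ($y{\left(G \right)} = - \frac{1}{2} + \frac{G + G}{G + G} = - \frac{1}{2} + \frac{2 G}{2 G} = - \frac{1}{2} + 2 G \frac{1}{2 G} = - \frac{1}{2} + 1 = \frac{1}{2}$)
$b{\left(A,E \right)} = E^{2} + \sqrt{3 + A}$ ($b{\left(A,E \right)} = E E + \sqrt{A + 3} = E^{2} + \sqrt{3 + A}$)
$y{\left(46 \right)} - b{\left(M{\left(15,12 \right)},37 \right)} = \frac{1}{2} - \left(37^{2} + \sqrt{3 - 14}\right) = \frac{1}{2} - \left(1369 + \sqrt{-11}\right) = \frac{1}{2} - \left(1369 + i \sqrt{11}\right) = - \frac{2737}{2} - i \sqrt{11}$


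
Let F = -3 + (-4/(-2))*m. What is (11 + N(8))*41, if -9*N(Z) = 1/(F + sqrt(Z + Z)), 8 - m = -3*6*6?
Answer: 945706/2097 ≈ 450.98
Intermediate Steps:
m = 116 (m = 8 - (-3*6)*6 = 8 - (-18)*6 = 8 - 1*(-108) = 8 + 108 = 116)
F = 229 (F = -3 - 4/(-2)*116 = -3 - 4*(-1/2)*116 = -3 + 2*116 = -3 + 232 = 229)
N(Z) = -1/(9*(229 + sqrt(2)*sqrt(Z))) (N(Z) = -1/(9*(229 + sqrt(Z + Z))) = -1/(9*(229 + sqrt(2*Z))) = -1/(9*(229 + sqrt(2)*sqrt(Z))))
(11 + N(8))*41 = (11 - 1/(2061 + 9*sqrt(2)*sqrt(8)))*41 = (11 - 1/(2061 + 9*sqrt(2)*(2*sqrt(2))))*41 = (11 - 1/(2061 + 36))*41 = (11 - 1/2097)*41 = (23066/2097)*41 = 945706/2097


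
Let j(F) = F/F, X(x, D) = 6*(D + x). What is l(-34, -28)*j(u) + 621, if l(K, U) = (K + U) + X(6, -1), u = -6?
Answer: 589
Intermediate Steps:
X(x, D) = 6*D + 6*x
j(F) = 1
l(K, U) = 30 + K + U (l(K, U) = (K + U) + (6*(-1) + 6*6) = (K + U) + (-6 + 36) = (K + U) + 30 = 30 + K + U)
l(-34, -28)*j(u) + 621 = (30 - 34 - 28)*1 + 621 = -32*1 + 621 = -32 + 621 = 589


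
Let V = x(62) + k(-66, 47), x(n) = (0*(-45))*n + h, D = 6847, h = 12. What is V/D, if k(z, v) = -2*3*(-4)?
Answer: 36/6847 ≈ 0.0052578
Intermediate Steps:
k(z, v) = 24 (k(z, v) = -6*(-4) = 24)
x(n) = 12 (x(n) = (0*(-45))*n + 12 = 0*n + 12 = 0 + 12 = 12)
V = 36 (V = 12 + 24 = 36)
V/D = 36/6847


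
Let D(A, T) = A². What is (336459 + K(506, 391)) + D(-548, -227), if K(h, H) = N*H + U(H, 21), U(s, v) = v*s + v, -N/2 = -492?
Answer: 1029739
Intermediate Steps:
N = 984 (N = -2*(-492) = 984)
U(s, v) = v + s*v (U(s, v) = s*v + v = v + s*v)
K(h, H) = 21 + 1005*H (K(h, H) = 984*H + 21*(1 + H) = 984*H + (21 + 21*H) = 21 + 1005*H)
(336459 + K(506, 391)) + D(-548, -227) = (336459 + (21 + 1005*391)) + (-548)² = (336459 + (21 + 392955)) + 300304 = (336459 + 392976) + 300304 = 729435 + 300304 = 1029739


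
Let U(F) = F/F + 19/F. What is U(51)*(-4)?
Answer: -280/51 ≈ -5.4902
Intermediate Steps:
U(F) = 1 + 19/F
U(51)*(-4) = ((19 + 51)/51)*(-4) = ((1/51)*70)*(-4) = (70/51)*(-4) = -280/51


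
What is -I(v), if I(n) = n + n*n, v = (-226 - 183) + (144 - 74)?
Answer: -114582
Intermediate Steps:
v = -339 (v = -409 + 70 = -339)
I(n) = n + n**2
-I(v) = -(-339)*(1 - 339) = -(-339)*(-338) = -1*114582 = -114582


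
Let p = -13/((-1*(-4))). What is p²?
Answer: 169/16 ≈ 10.563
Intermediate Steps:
p = -13/4 ≈ -3.2500
p² = (-13/4)² = 169/16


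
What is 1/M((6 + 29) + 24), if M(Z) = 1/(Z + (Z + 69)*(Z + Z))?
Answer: 15163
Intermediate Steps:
M(Z) = 1/(Z + 2*Z*(69 + Z)) (M(Z) = 1/(Z + (69 + Z)*(2*Z)) = 1/(Z + 2*Z*(69 + Z)))
1/M((6 + 29) + 24) = 1/(1/(((6 + 29) + 24)*(139 + 2*((6 + 29) + 24)))) = 1/(1/((35 + 24)*(139 + 2*(35 + 24)))) = 1/(1/(59*(139 + 2*59))) = 1/(1/(59*(139 + 118))) = 1/((1/59)/257) = 1/((1/59)*(1/257)) = 1/(1/15163) = 15163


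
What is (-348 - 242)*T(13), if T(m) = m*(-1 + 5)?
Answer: -30680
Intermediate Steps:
T(m) = 4*m (T(m) = m*4 = 4*m)
(-348 - 242)*T(13) = (-348 - 242)*(4*13) = -590*52 = -30680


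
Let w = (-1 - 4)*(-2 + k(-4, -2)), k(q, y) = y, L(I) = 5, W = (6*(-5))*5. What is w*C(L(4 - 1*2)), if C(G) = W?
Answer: -3000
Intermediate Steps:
W = -150 (W = -30*5 = -150)
C(G) = -150
w = 20 (w = (-1 - 4)*(-2 - 2) = -5*(-4) = 20)
w*C(L(4 - 1*2)) = 20*(-150) = -3000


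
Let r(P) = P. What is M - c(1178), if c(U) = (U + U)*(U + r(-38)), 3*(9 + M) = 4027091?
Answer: -4030456/3 ≈ -1.3435e+6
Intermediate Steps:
M = 4027064/3 (M = -9 + (⅓)*4027091 = -9 + 4027091/3 = 4027064/3 ≈ 1.3424e+6)
c(U) = 2*U*(-38 + U) (c(U) = (U + U)*(U - 38) = (2*U)*(-38 + U) = 2*U*(-38 + U))
M - c(1178) = 4027064/3 - 2*1178*(-38 + 1178) = 4027064/3 - 2*1178*1140 = 4027064/3 - 1*2685840 = 4027064/3 - 2685840 = -4030456/3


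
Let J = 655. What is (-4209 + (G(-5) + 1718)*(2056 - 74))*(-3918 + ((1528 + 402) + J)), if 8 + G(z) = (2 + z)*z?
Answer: -4551849753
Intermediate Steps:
G(z) = -8 + z*(2 + z) (G(z) = -8 + (2 + z)*z = -8 + z*(2 + z))
(-4209 + (G(-5) + 1718)*(2056 - 74))*(-3918 + ((1528 + 402) + J)) = (-4209 + ((-8 + (-5)**2 + 2*(-5)) + 1718)*(2056 - 74))*(-3918 + ((1528 + 402) + 655)) = (-4209 + ((-8 + 25 - 10) + 1718)*1982)*(-3918 + (1930 + 655)) = (-4209 + (7 + 1718)*1982)*(-3918 + 2585) = (-4209 + 1725*1982)*(-1333) = (-4209 + 3418950)*(-1333) = 3414741*(-1333) = -4551849753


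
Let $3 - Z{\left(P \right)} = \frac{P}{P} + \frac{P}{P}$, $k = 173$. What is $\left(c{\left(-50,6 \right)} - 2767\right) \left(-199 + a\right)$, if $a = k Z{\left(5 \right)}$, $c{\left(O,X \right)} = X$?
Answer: $71786$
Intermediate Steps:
$Z{\left(P \right)} = 1$ ($Z{\left(P \right)} = 3 - \left(\frac{P}{P} + \frac{P}{P}\right) = 3 - \left(1 + 1\right) = 3 - 2 = 1$)
$a = 173$ ($a = 173 \cdot 1 = 173$)
$\left(c{\left(-50,6 \right)} - 2767\right) \left(-199 + a\right) = \left(6 - 2767\right) \left(-199 + 173\right) = \left(-2761\right) \left(-26\right) = 71786$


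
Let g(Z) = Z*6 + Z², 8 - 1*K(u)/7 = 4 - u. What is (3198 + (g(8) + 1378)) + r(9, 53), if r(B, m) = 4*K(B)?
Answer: 5052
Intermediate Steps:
K(u) = 28 + 7*u (K(u) = 56 - 7*(4 - u) = 56 + (-28 + 7*u) = 28 + 7*u)
g(Z) = Z² + 6*Z (g(Z) = 6*Z + Z² = Z² + 6*Z)
r(B, m) = 112 + 28*B (r(B, m) = 4*(28 + 7*B) = 112 + 28*B)
(3198 + (g(8) + 1378)) + r(9, 53) = (3198 + (8*(6 + 8) + 1378)) + (112 + 28*9) = (3198 + (8*14 + 1378)) + (112 + 252) = (3198 + (112 + 1378)) + 364 = (3198 + 1490) + 364 = 4688 + 364 = 5052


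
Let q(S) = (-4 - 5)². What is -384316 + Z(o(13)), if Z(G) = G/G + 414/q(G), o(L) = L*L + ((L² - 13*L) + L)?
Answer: -3458789/9 ≈ -3.8431e+5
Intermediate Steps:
q(S) = 81 (q(S) = (-9)² = 81)
o(L) = -12*L + 2*L² (o(L) = L² + (L² - 12*L) = -12*L + 2*L²)
Z(G) = 55/9 (Z(G) = G/G + 414/81 = 1 + 414*(1/81) = 1 + 46/9 = 55/9)
-384316 + Z(o(13)) = -384316 + 55/9 = -3458789/9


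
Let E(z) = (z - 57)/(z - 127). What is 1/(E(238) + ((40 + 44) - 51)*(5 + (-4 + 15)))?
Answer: 111/58789 ≈ 0.0018881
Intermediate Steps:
E(z) = (-57 + z)/(-127 + z)
1/(E(238) + ((40 + 44) - 51)*(5 + (-4 + 15))) = 1/((-57 + 238)/(-127 + 238) + ((40 + 44) - 51)*(5 + (-4 + 15))) = 1/(181/111 + (84 - 51)*(5 + 11)) = 1/((1/111)*181 + 33*16) = 1/(181/111 + 528) = 1/(58789/111) = 111/58789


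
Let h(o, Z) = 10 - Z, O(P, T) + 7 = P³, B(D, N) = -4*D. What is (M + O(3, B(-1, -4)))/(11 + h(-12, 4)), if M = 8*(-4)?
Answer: -12/17 ≈ -0.70588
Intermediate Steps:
O(P, T) = -7 + P³
M = -32
(M + O(3, B(-1, -4)))/(11 + h(-12, 4)) = (-32 + (-7 + 3³))/(11 + (10 - 1*4)) = (-32 + (-7 + 27))/(11 + (10 - 4)) = (-32 + 20)/(11 + 6) = -12/17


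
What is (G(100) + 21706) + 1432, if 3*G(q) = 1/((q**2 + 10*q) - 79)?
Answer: 758070295/32763 ≈ 23138.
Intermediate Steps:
G(q) = 1/(3*(-79 + q**2 + 10*q)) (G(q) = 1/(3*((q**2 + 10*q) - 79)) = 1/(3*(-79 + q**2 + 10*q)))
(G(100) + 21706) + 1432 = (1/(3*(-79 + 100**2 + 10*100)) + 21706) + 1432 = (1/(3*(-79 + 10000 + 1000)) + 21706) + 1432 = ((1/3)/10921 + 21706) + 1432 = ((1/3)*(1/10921) + 21706) + 1432 = (1/32763 + 21706) + 1432 = 711153679/32763 + 1432 = 758070295/32763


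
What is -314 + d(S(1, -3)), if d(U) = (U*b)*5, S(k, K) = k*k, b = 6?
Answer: -284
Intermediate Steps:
S(k, K) = k²
d(U) = 30*U (d(U) = (U*6)*5 = (6*U)*5 = 30*U)
-314 + d(S(1, -3)) = -314 + 30*1² = -314 + 30*1 = -314 + 30 = -284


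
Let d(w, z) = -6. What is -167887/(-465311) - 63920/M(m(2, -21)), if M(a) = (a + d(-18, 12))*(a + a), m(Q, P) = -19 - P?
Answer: 1859085332/465311 ≈ 3995.4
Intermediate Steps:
M(a) = 2*a*(-6 + a) (M(a) = (a - 6)*(a + a) = (-6 + a)*(2*a) = 2*a*(-6 + a))
-167887/(-465311) - 63920/M(m(2, -21)) = -167887/(-465311) - 63920*1/(2*(-19 - 1*(-21))*(-6 + (-19 - 1*(-21)))) = -167887*(-1/465311) - 63920*1/(2*(-19 + 21)*(-6 + (-19 + 21))) = 167887/465311 - 63920*1/(4*(-6 + 2)) = 167887/465311 - 63920/(2*2*(-4)) = 167887/465311 - 63920/(-16) = 167887/465311 - 63920*(-1/16) = 167887/465311 + 3995 = 1859085332/465311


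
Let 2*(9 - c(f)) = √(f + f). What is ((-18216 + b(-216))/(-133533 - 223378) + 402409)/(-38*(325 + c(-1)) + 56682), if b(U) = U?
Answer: 3159014653596845/345332953850421 - 2728860123589*I*√2/690665907700842 ≈ 9.1477 - 0.0055876*I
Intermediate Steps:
c(f) = 9 - √2*√f/2 (c(f) = 9 - √(f + f)/2 = 9 - √2*√f/2)
((-18216 + b(-216))/(-133533 - 223378) + 402409)/(-38*(325 + c(-1)) + 56682) = ((-18216 - 216)/(-133533 - 223378) + 402409)/(-38*(325 + (9 - √2*√(-1)/2)) + 56682) = (-18432/(-356911) + 402409)/(-38*(325 + (9 - √2*I/2)) + 56682) = (-18432*(-1/356911) + 402409)/(-38*(325 + (9 - I*√2/2)) + 56682) = (18432/356911 + 402409)/(-38*(334 - I*√2/2) + 56682) = 143624217031/(356911*((-12692 + 19*I*√2) + 56682)) = 143624217031/(356911*(43990 + 19*I*√2))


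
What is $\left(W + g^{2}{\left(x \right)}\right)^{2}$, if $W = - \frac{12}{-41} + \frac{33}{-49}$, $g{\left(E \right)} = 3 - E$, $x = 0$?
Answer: $\frac{299843856}{4036081} \approx 74.291$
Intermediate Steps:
$W = - \frac{765}{2009}$ ($W = \left(-12\right) \left(- \frac{1}{41}\right) + 33 \left(- \frac{1}{49}\right) = \frac{12}{41} - \frac{33}{49} = - \frac{765}{2009} \approx -0.38079$)
$\left(W + g^{2}{\left(x \right)}\right)^{2} = \left(- \frac{765}{2009} + \left(3 - 0\right)^{2}\right)^{2} = \left(- \frac{765}{2009} + \left(3 + 0\right)^{2}\right)^{2} = \left(- \frac{765}{2009} + 3^{2}\right)^{2} = \left(- \frac{765}{2009} + 9\right)^{2} = \left(\frac{17316}{2009}\right)^{2} = \frac{299843856}{4036081}$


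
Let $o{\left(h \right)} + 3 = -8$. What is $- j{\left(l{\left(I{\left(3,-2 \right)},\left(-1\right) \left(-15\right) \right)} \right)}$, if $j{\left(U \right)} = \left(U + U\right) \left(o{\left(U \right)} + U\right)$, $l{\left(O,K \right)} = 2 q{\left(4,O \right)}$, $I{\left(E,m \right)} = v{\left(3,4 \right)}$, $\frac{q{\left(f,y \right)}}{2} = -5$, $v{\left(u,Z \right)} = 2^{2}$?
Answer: $-1240$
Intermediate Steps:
$v{\left(u,Z \right)} = 4$
$o{\left(h \right)} = -11$ ($o{\left(h \right)} = -3 - 8 = -11$)
$q{\left(f,y \right)} = -10$ ($q{\left(f,y \right)} = 2 \left(-5\right) = -10$)
$I{\left(E,m \right)} = 4$
$l{\left(O,K \right)} = -20$ ($l{\left(O,K \right)} = 2 \left(-10\right) = -20$)
$j{\left(U \right)} = 2 U \left(-11 + U\right)$ ($j{\left(U \right)} = \left(U + U\right) \left(-11 + U\right) = 2 U \left(-11 + U\right)$)
$- j{\left(l{\left(I{\left(3,-2 \right)},\left(-1\right) \left(-15\right) \right)} \right)} = - 2 \left(-20\right) \left(-11 - 20\right) = - 2 \left(-20\right) \left(-31\right) = \left(-1\right) 1240 = -1240$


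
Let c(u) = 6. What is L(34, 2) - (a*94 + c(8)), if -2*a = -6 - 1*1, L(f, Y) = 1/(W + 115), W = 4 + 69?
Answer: -62979/188 ≈ -334.99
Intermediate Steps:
W = 73
L(f, Y) = 1/188 (L(f, Y) = 1/(73 + 115) = 1/188)
a = 7/2 (a = -(-6 - 1*1)/2 = -(-6 - 1)/2 = -1/2*(-7) = 7/2 ≈ 3.5000)
L(34, 2) - (a*94 + c(8)) = 1/188 - ((7/2)*94 + 6) = 1/188 - (329 + 6) = 1/188 - 1*335 = 1/188 - 335 = -62979/188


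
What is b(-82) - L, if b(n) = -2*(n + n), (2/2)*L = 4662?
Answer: -4334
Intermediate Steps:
L = 4662
b(n) = -4*n
b(-82) - L = -4*(-82) - 1*4662 = 328 - 4662 = -4334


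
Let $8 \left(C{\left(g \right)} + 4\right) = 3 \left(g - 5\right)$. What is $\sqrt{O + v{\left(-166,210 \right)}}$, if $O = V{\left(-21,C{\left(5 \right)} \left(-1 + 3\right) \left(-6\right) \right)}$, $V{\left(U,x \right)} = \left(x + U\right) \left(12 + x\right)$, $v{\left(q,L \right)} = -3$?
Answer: $7 \sqrt{33} \approx 40.212$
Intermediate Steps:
$C{\left(g \right)} = - \frac{47}{8} + \frac{3 g}{8}$ ($C{\left(g \right)} = -4 + \frac{3 \left(g - 5\right)}{8} = -4 + \frac{3 \left(-5 + g\right)}{8} = -4 + \frac{-15 + 3 g}{8} = -4 + \left(- \frac{15}{8} + \frac{3 g}{8}\right) = - \frac{47}{8} + \frac{3 g}{8}$)
$V{\left(U,x \right)} = \left(12 + x\right) \left(U + x\right)$ ($V{\left(U,x \right)} = \left(U + x\right) \left(12 + x\right) = \left(12 + x\right) \left(U + x\right)$)
$O = 1620$ ($O = \left(\left(- \frac{47}{8} + \frac{3}{8} \cdot 5\right) \left(-1 + 3\right) \left(-6\right)\right)^{2} + 12 \left(-21\right) + 12 \left(- \frac{47}{8} + \frac{3}{8} \cdot 5\right) \left(-1 + 3\right) \left(-6\right) - 21 \left(- \frac{47}{8} + \frac{3}{8} \cdot 5\right) \left(-1 + 3\right) \left(-6\right) = \left(\left(- \frac{47}{8} + \frac{15}{8}\right) 2 \left(-6\right)\right)^{2} - 252 + 12 \left(- \frac{47}{8} + \frac{15}{8}\right) 2 \left(-6\right) - 21 \left(- \frac{47}{8} + \frac{15}{8}\right) 2 \left(-6\right) = \left(\left(-4\right) 2 \left(-6\right)\right)^{2} - 252 + 12 \left(-4\right) 2 \left(-6\right) - 21 \left(-4\right) 2 \left(-6\right) = \left(\left(-8\right) \left(-6\right)\right)^{2} - 252 + 12 \left(\left(-8\right) \left(-6\right)\right) - 21 \left(\left(-8\right) \left(-6\right)\right) = 48^{2} - 252 + 12 \cdot 48 - 1008 = 2304 - 252 + 576 - 1008 = 1620$)
$\sqrt{O + v{\left(-166,210 \right)}} = \sqrt{1620 - 3} = \sqrt{1617} = 7 \sqrt{33}$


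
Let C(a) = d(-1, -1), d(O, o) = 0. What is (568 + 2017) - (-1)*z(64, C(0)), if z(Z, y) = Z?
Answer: 2649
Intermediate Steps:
C(a) = 0
(568 + 2017) - (-1)*z(64, C(0)) = (568 + 2017) - (-1)*64 = 2585 - 1*(-64) = 2585 + 64 = 2649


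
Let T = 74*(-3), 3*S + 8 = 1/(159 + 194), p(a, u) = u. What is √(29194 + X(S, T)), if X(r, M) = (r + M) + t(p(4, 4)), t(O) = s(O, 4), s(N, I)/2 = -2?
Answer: √3609341339/353 ≈ 170.19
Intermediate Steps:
s(N, I) = -4 (s(N, I) = 2*(-2) = -4)
t(O) = -4
S = -941/353 (S = -8/3 + 1/(3*(159 + 194)) = -8/3 + (⅓)/353 = -8/3 + (⅓)*(1/353) = -8/3 + 1/1059 = -941/353 ≈ -2.6657)
T = -222
X(r, M) = -4 + M + r (X(r, M) = (r + M) - 4 = (M + r) - 4 = -4 + M + r)
√(29194 + X(S, T)) = √(29194 + (-4 - 222 - 941/353)) = √(29194 - 80719/353) = √(10224763/353) = √3609341339/353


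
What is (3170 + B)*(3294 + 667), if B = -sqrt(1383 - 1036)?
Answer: 12556370 - 3961*sqrt(347) ≈ 1.2483e+7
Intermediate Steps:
B = -sqrt(347) ≈ -18.628
(3170 + B)*(3294 + 667) = (3170 - sqrt(347))*(3294 + 667) = (3170 - sqrt(347))*3961 = 12556370 - 3961*sqrt(347)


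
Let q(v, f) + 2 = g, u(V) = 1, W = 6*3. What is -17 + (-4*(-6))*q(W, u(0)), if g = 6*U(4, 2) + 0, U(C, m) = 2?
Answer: 223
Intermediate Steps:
W = 18
g = 12 (g = 6*2 + 0 = 12 + 0 = 12)
q(v, f) = 10 (q(v, f) = -2 + 12 = 10)
-17 + (-4*(-6))*q(W, u(0)) = -17 - 4*(-6)*10 = -17 + 24*10 = -17 + 240 = 223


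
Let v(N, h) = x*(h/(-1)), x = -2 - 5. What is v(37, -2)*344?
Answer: -4816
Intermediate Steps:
x = -7
v(N, h) = 7*h (v(N, h) = -7*h/(-1) = -7*h*(-1) = -(-7)*h = 7*h)
v(37, -2)*344 = (7*(-2))*344 = -14*344 = -4816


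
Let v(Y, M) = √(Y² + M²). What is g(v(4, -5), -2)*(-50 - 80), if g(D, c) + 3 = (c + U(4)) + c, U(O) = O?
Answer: 390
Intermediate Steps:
v(Y, M) = √(M² + Y²)
g(D, c) = 1 + 2*c (g(D, c) = -3 + ((c + 4) + c) = -3 + ((4 + c) + c) = -3 + (4 + 2*c) = 1 + 2*c)
g(v(4, -5), -2)*(-50 - 80) = (1 + 2*(-2))*(-50 - 80) = (1 - 4)*(-130) = -3*(-130) = 390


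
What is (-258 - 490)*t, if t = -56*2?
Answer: 83776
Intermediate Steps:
t = -112
(-258 - 490)*t = (-258 - 490)*(-112) = -748*(-112) = 83776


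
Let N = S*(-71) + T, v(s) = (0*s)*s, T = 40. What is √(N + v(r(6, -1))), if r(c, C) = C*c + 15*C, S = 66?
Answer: I*√4646 ≈ 68.162*I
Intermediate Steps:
r(c, C) = 15*C + C*c
v(s) = 0 (v(s) = 0*s = 0)
N = -4646 (N = 66*(-71) + 40 = -4686 + 40 = -4646)
√(N + v(r(6, -1))) = √(-4646 + 0) = √(-4646) = I*√4646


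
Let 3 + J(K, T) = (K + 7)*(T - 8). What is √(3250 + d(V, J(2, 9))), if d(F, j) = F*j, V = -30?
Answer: √3070 ≈ 55.408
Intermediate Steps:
J(K, T) = -3 + (-8 + T)*(7 + K) (J(K, T) = -3 + (K + 7)*(T - 8) = -3 + (7 + K)*(-8 + T) = -3 + (-8 + T)*(7 + K))
√(3250 + d(V, J(2, 9))) = √(3250 - 30*(-59 - 8*2 + 7*9 + 2*9)) = √(3250 - 30*(-59 - 16 + 63 + 18)) = √(3250 - 30*6) = √(3250 - 180) = √3070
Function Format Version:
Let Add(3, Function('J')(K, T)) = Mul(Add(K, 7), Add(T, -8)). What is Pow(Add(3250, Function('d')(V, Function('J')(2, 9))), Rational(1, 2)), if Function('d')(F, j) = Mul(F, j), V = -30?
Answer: Pow(3070, Rational(1, 2)) ≈ 55.408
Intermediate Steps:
Function('J')(K, T) = Add(-3, Mul(Add(-8, T), Add(7, K))) (Function('J')(K, T) = Add(-3, Mul(Add(K, 7), Add(T, -8))) = Add(-3, Mul(Add(7, K), Add(-8, T))) = Add(-3, Mul(Add(-8, T), Add(7, K))))
Pow(Add(3250, Function('d')(V, Function('J')(2, 9))), Rational(1, 2)) = Pow(Add(3250, Mul(-30, Add(-59, Mul(-8, 2), Mul(7, 9), Mul(2, 9)))), Rational(1, 2)) = Pow(Add(3250, Mul(-30, Add(-59, -16, 63, 18))), Rational(1, 2)) = Pow(Add(3250, Mul(-30, 6)), Rational(1, 2)) = Pow(Add(3250, -180), Rational(1, 2)) = Pow(3070, Rational(1, 2))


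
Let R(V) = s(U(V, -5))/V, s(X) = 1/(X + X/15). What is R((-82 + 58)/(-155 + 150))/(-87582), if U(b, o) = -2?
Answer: 25/22420992 ≈ 1.1150e-6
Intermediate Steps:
s(X) = 15/(16*X) (s(X) = 1/(X + X*(1/15)) = 1/(X + X/15) = 1/(16*X/15) = 15/(16*X))
R(V) = -15/(32*V) (R(V) = ((15/16)/(-2))/V = ((15/16)*(-½))/V = -15/(32*V))
R((-82 + 58)/(-155 + 150))/(-87582) = -15*(-155 + 150)/(-82 + 58)/32/(-87582) = -15/(32*((-24/(-5))))*(-1/87582) = -15/(32*((-24*(-⅕))))*(-1/87582) = -15/(32*24/5)*(-1/87582) = -15/32*5/24*(-1/87582) = -25/256*(-1/87582) = 25/22420992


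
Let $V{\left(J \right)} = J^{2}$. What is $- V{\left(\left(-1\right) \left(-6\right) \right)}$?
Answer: $-36$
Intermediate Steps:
$- V{\left(\left(-1\right) \left(-6\right) \right)} = - \left(\left(-1\right) \left(-6\right)\right)^{2} = - 6^{2} = \left(-1\right) 36 = -36$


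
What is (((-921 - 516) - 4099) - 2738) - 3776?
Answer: -12050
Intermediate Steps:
(((-921 - 516) - 4099) - 2738) - 3776 = ((-1437 - 4099) - 2738) - 3776 = (-5536 - 2738) - 3776 = -8274 - 3776 = -12050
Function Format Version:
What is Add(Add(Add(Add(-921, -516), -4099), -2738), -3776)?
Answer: -12050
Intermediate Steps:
Add(Add(Add(Add(-921, -516), -4099), -2738), -3776) = Add(Add(Add(-1437, -4099), -2738), -3776) = Add(Add(-5536, -2738), -3776) = Add(-8274, -3776) = -12050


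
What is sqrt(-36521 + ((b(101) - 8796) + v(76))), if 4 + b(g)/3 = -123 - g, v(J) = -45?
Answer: I*sqrt(46046) ≈ 214.58*I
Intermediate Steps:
b(g) = -381 - 3*g (b(g) = -12 + 3*(-123 - g) = -12 + (-369 - 3*g) = -381 - 3*g)
sqrt(-36521 + ((b(101) - 8796) + v(76))) = sqrt(-36521 + (((-381 - 3*101) - 8796) - 45)) = sqrt(-36521 + (((-381 - 303) - 8796) - 45)) = sqrt(-36521 + ((-684 - 8796) - 45)) = sqrt(-36521 + (-9480 - 45)) = sqrt(-36521 - 9525) = sqrt(-46046) = I*sqrt(46046)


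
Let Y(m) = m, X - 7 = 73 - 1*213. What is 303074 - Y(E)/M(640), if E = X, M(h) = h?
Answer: 193967493/640 ≈ 3.0307e+5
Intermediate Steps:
X = -133 (X = 7 + (73 - 1*213) = 7 + (73 - 213) = 7 - 140 = -133)
E = -133
303074 - Y(E)/M(640) = 303074 - (-133)/640 = 303074 - 1*(-133/640) = 303074 + 133/640 = 193967493/640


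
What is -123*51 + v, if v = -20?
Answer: -6293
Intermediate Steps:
-123*51 + v = -123*51 - 20 = -6273 - 20 = -6293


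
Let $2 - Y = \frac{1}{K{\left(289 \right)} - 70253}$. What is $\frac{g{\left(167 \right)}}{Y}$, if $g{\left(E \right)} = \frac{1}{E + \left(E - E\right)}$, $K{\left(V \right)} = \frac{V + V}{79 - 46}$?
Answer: $\frac{2317771}{774141025} \approx 0.002994$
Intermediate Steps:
$K{\left(V \right)} = \frac{2 V}{33}$
$g{\left(E \right)} = \frac{1}{E}$ ($g{\left(E \right)} = \frac{1}{E + 0} = \frac{1}{E}$)
$Y = \frac{4635575}{2317771}$ ($Y = 2 - \frac{1}{\frac{2}{33} \cdot 289 - 70253} = 2 - \frac{1}{\frac{578}{33} - 70253} = 2 - \frac{1}{- \frac{2317771}{33}} = 2 - - \frac{33}{2317771} = 2 + \frac{33}{2317771} = \frac{4635575}{2317771} \approx 2.0$)
$\frac{g{\left(167 \right)}}{Y} = \frac{1}{167 \cdot \frac{4635575}{2317771}} = \frac{1}{167} \cdot \frac{2317771}{4635575} = \frac{2317771}{774141025}$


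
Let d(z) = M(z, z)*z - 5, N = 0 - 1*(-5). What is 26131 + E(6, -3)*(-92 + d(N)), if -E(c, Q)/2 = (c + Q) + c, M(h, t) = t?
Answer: 27427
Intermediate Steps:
N = 5 (N = 0 + 5 = 5)
d(z) = -5 + z**2 (d(z) = z*z - 5 = z**2 - 5 = -5 + z**2)
E(c, Q) = -4*c - 2*Q (E(c, Q) = -2*((c + Q) + c) = -2*((Q + c) + c) = -2*(Q + 2*c) = -4*c - 2*Q)
26131 + E(6, -3)*(-92 + d(N)) = 26131 + (-4*6 - 2*(-3))*(-92 + (-5 + 5**2)) = 26131 + (-24 + 6)*(-92 + (-5 + 25)) = 26131 - 18*(-92 + 20) = 26131 - 18*(-72) = 26131 + 1296 = 27427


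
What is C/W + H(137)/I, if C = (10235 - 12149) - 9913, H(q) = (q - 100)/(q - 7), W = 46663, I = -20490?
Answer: -31505306431/124296233100 ≈ -0.25347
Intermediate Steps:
H(q) = (-100 + q)/(-7 + q)
C = -11827 (C = -1914 - 9913 = -11827)
C/W + H(137)/I = -11827/46663 + ((-100 + 137)/(-7 + 137))/(-20490) = -11827*1/46663 + (37/130)*(-1/20490) = -11827/46663 + ((1/130)*37)*(-1/20490) = -11827/46663 + (37/130)*(-1/20490) = -11827/46663 - 37/2663700 = -31505306431/124296233100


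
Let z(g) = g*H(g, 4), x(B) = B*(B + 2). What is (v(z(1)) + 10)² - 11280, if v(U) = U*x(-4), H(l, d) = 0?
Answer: -11180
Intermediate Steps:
x(B) = B*(2 + B)
z(g) = 0 (z(g) = g*0 = 0)
v(U) = 8*U (v(U) = U*(-4*(2 - 4)) = U*(-4*(-2)) = U*8 = 8*U)
(v(z(1)) + 10)² - 11280 = (8*0 + 10)² - 11280 = (0 + 10)² - 11280 = 10² - 11280 = 100 - 11280 = -11180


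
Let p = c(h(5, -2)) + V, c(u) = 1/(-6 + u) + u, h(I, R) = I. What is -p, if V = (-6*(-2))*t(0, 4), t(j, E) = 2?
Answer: -28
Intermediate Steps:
c(u) = u + 1/(-6 + u)
V = 24 (V = -6*(-2)*2 = 12*2 = 24)
p = 28 (p = (1 + 5² - 6*5)/(-6 + 5) + 24 = (1 + 25 - 30)/(-1) + 24 = -1*(-4) + 24 = 4 + 24 = 28)
-p = -1*28 = -28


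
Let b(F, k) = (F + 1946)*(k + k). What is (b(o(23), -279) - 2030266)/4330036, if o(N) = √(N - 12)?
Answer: -91651/127354 - 279*√11/2165018 ≈ -0.72008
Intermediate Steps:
o(N) = √(-12 + N)
b(F, k) = 2*k*(1946 + F) (b(F, k) = (1946 + F)*(2*k) = 2*k*(1946 + F))
(b(o(23), -279) - 2030266)/4330036 = (2*(-279)*(1946 + √(-12 + 23)) - 2030266)/4330036 = (2*(-279)*(1946 + √11) - 2030266)*(1/4330036) = ((-1085868 - 558*√11) - 2030266)*(1/4330036) = (-3116134 - 558*√11)*(1/4330036) = -91651/127354 - 279*√11/2165018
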